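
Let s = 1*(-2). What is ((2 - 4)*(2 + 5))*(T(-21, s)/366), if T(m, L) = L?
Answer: 14/183 ≈ 0.076503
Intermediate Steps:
s = -2
((2 - 4)*(2 + 5))*(T(-21, s)/366) = ((2 - 4)*(2 + 5))*(-2/366) = (-2*7)*(-2*1/366) = -14*(-1/183) = 14/183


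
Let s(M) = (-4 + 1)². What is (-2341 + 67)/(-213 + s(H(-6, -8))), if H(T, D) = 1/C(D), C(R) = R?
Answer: 379/34 ≈ 11.147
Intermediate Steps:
H(T, D) = 1/D
s(M) = 9 (s(M) = (-3)² = 9)
(-2341 + 67)/(-213 + s(H(-6, -8))) = (-2341 + 67)/(-213 + 9) = -2274/(-204) = -2274*(-1/204) = 379/34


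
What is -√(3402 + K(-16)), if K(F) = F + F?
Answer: -√3370 ≈ -58.052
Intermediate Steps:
K(F) = 2*F
-√(3402 + K(-16)) = -√(3402 + 2*(-16)) = -√(3402 - 32) = -√3370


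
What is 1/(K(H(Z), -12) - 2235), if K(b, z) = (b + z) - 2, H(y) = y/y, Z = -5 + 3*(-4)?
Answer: -1/2248 ≈ -0.00044484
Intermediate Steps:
Z = -17 (Z = -5 - 12 = -17)
H(y) = 1
K(b, z) = -2 + b + z
1/(K(H(Z), -12) - 2235) = 1/((-2 + 1 - 12) - 2235) = 1/(-13 - 2235) = 1/(-2248) = -1/2248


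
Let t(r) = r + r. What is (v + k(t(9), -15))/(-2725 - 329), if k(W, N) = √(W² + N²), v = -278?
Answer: 139/1527 - √61/1018 ≈ 0.083356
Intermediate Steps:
t(r) = 2*r
k(W, N) = √(N² + W²)
(v + k(t(9), -15))/(-2725 - 329) = (-278 + √((-15)² + (2*9)²))/(-2725 - 329) = (-278 + √(225 + 18²))/(-3054) = (-278 + √(225 + 324))*(-1/3054) = (-278 + √549)*(-1/3054) = (-278 + 3*√61)*(-1/3054) = 139/1527 - √61/1018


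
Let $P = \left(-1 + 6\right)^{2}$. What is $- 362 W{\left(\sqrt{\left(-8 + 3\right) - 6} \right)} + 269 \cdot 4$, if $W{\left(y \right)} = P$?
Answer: $-7974$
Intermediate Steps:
$P = 25$ ($P = 5^{2} = 25$)
$W{\left(y \right)} = 25$
$- 362 W{\left(\sqrt{\left(-8 + 3\right) - 6} \right)} + 269 \cdot 4 = \left(-362\right) 25 + 269 \cdot 4 = -9050 + 1076 = -7974$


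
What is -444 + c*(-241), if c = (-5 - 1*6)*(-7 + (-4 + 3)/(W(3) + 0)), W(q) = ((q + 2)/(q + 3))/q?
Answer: -142723/5 ≈ -28545.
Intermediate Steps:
W(q) = (2 + q)/(q*(3 + q)) (W(q) = ((2 + q)/(3 + q))/q = (2 + q)/(q*(3 + q)))
c = 583/5 (c = (-5 - 1*6)*(-7 + (-4 + 3)/((2 + 3)/(3*(3 + 3)) + 0)) = (-5 - 6)*(-7 - 1/((⅓)*5/6 + 0)) = -11*(-7 - 1/((⅓)*(⅙)*5 + 0)) = -11*(-7 - 1/(5/18 + 0)) = -11*(-7 - 1/5/18) = -11*(-7 - 1*18/5) = -11*(-7 - 18/5) = -11*(-53/5) = 583/5 ≈ 116.60)
-444 + c*(-241) = -444 + (583/5)*(-241) = -444 - 140503/5 = -142723/5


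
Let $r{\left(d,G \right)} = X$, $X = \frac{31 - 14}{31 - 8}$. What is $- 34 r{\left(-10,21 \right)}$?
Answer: $- \frac{578}{23} \approx -25.13$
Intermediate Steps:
$X = \frac{17}{23} \approx 0.73913$
$r{\left(d,G \right)} = \frac{17}{23}$
$- 34 r{\left(-10,21 \right)} = \left(-34\right) \frac{17}{23} = - \frac{578}{23}$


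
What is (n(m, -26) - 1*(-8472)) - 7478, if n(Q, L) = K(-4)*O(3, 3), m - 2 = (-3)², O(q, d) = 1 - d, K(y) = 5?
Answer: 984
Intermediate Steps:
m = 11 (m = 2 + (-3)² = 2 + 9 = 11)
n(Q, L) = -10 (n(Q, L) = 5*(1 - 1*3) = 5*(1 - 3) = 5*(-2) = -10)
(n(m, -26) - 1*(-8472)) - 7478 = (-10 - 1*(-8472)) - 7478 = (-10 + 8472) - 7478 = 8462 - 7478 = 984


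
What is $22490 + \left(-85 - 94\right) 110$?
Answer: $2800$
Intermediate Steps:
$22490 + \left(-85 - 94\right) 110 = 22490 - 19690 = 2800$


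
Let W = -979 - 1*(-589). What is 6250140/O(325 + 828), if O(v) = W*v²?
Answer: -16026/1329409 ≈ -0.012055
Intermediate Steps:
W = -390 (W = -979 + 589 = -390)
O(v) = -390*v²
6250140/O(325 + 828) = 6250140/((-390*(325 + 828)²)) = 6250140/((-390*1153²)) = 6250140/((-390*1329409)) = 6250140/(-518469510) = 6250140*(-1/518469510) = -16026/1329409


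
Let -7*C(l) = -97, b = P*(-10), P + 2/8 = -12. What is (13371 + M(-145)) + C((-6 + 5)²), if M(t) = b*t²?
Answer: 36245263/14 ≈ 2.5889e+6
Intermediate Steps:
P = -49/4 (P = -¼ - 12 = -49/4 ≈ -12.250)
b = 245/2 (b = -49/4*(-10) = 245/2 ≈ 122.50)
C(l) = 97/7 (C(l) = -⅐*(-97) = 97/7)
M(t) = 245*t²/2
(13371 + M(-145)) + C((-6 + 5)²) = (13371 + (245/2)*(-145)²) + 97/7 = (13371 + (245/2)*21025) + 97/7 = (13371 + 5151125/2) + 97/7 = 5177867/2 + 97/7 = 36245263/14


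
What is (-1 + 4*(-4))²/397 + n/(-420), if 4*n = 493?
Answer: 289799/666960 ≈ 0.43451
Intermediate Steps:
n = 493/4 (n = (¼)*493 = 493/4 ≈ 123.25)
(-1 + 4*(-4))²/397 + n/(-420) = (-1 + 4*(-4))²/397 + (493/4)/(-420) = (-1 - 16)²*(1/397) + (493/4)*(-1/420) = (-17)²*(1/397) - 493/1680 = 289*(1/397) - 493/1680 = 289/397 - 493/1680 = 289799/666960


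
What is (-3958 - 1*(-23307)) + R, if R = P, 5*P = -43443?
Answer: 53302/5 ≈ 10660.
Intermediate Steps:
P = -43443/5 (P = (1/5)*(-43443) = -43443/5 ≈ -8688.6)
R = -43443/5 ≈ -8688.6
(-3958 - 1*(-23307)) + R = (-3958 - 1*(-23307)) - 43443/5 = (-3958 + 23307) - 43443/5 = 19349 - 43443/5 = 53302/5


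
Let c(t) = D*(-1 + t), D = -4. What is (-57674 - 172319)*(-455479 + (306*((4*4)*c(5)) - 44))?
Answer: 122783832987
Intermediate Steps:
c(t) = 4 - 4*t (c(t) = -4*(-1 + t) = 4 - 4*t)
(-57674 - 172319)*(-455479 + (306*((4*4)*c(5)) - 44)) = (-57674 - 172319)*(-455479 + (306*((4*4)*(4 - 4*5)) - 44)) = -229993*(-455479 + (306*(16*(4 - 20)) - 44)) = -229993*(-455479 + (306*(16*(-16)) - 44)) = -229993*(-455479 + (306*(-256) - 44)) = -229993*(-455479 + (-78336 - 44)) = -229993*(-455479 - 78380) = -229993*(-533859) = 122783832987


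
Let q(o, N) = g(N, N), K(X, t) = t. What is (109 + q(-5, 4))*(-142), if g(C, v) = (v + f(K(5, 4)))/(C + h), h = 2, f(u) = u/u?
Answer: -46789/3 ≈ -15596.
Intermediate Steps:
f(u) = 1
g(C, v) = (1 + v)/(2 + C) (g(C, v) = (v + 1)/(C + 2) = (1 + v)/(2 + C))
q(o, N) = (1 + N)/(2 + N)
(109 + q(-5, 4))*(-142) = (109 + (1 + 4)/(2 + 4))*(-142) = (109 + 5/6)*(-142) = (659/6)*(-142) = -46789/3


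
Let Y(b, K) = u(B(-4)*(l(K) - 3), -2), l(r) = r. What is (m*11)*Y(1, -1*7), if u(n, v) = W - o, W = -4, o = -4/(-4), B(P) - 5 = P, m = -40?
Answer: 2200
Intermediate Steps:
B(P) = 5 + P
o = 1 (o = -4*(-¼) = 1)
u(n, v) = -5 (u(n, v) = -4 - 1*1 = -4 - 1 = -5)
Y(b, K) = -5
(m*11)*Y(1, -1*7) = -40*11*(-5) = -440*(-5) = 2200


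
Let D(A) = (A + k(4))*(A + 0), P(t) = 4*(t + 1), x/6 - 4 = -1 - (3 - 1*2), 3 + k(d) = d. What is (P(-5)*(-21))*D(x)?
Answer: 52416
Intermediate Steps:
k(d) = -3 + d
x = 12 (x = 24 + 6*(-1 - (3 - 1*2)) = 24 + 6*(-1 - (3 - 2)) = 24 + 6*(-1 - 1*1) = 24 + 6*(-1 - 1) = 24 + 6*(-2) = 24 - 12 = 12)
P(t) = 4 + 4*t (P(t) = 4*(1 + t) = 4 + 4*t)
D(A) = A*(1 + A) (D(A) = (A + (-3 + 4))*(A + 0) = (A + 1)*A = (1 + A)*A = A*(1 + A))
(P(-5)*(-21))*D(x) = ((4 + 4*(-5))*(-21))*(12*(1 + 12)) = ((4 - 20)*(-21))*(12*13) = -16*(-21)*156 = 336*156 = 52416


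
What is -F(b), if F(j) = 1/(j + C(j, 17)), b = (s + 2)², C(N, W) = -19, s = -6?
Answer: ⅓ ≈ 0.33333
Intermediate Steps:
b = 16 (b = (-6 + 2)² = (-4)² = 16)
F(j) = 1/(-19 + j) (F(j) = 1/(j - 19) = 1/(-19 + j))
-F(b) = -1/(-19 + 16) = -1/(-3) = -1*(-⅓) = ⅓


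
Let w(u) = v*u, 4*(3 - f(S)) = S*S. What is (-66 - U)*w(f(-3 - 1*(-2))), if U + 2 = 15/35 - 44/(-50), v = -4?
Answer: 125719/175 ≈ 718.39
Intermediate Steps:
U = -121/175 (U = -2 + (15/35 - 44/(-50)) = -2 + (15*(1/35) - 44*(-1/50)) = -2 + (3/7 + 22/25) = -2 + 229/175 = -121/175 ≈ -0.69143)
f(S) = 3 - S**2/4 (f(S) = 3 - S*S/4 = 3 - S**2/4)
w(u) = -4*u
(-66 - U)*w(f(-3 - 1*(-2))) = (-66 - 1*(-121/175))*(-4*(3 - (-3 - 1*(-2))**2/4)) = (-66 + 121/175)*(-4*(3 - (-3 + 2)**2/4)) = -(-45716)*(3 - 1/4*(-1)**2)/175 = -(-45716)*(3 - 1/4*1)/175 = -(-45716)*(3 - 1/4)/175 = -(-45716)*11/(175*4) = -11429/175*(-11) = 125719/175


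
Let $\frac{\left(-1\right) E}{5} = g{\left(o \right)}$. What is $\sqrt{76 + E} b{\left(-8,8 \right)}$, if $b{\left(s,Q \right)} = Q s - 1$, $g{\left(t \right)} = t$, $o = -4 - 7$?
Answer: $- 65 \sqrt{131} \approx -743.96$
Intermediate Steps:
$o = -11$ ($o = -4 - 7 = -11$)
$b{\left(s,Q \right)} = -1 + Q s$
$E = 55$ ($E = \left(-5\right) \left(-11\right) = 55$)
$\sqrt{76 + E} b{\left(-8,8 \right)} = \sqrt{76 + 55} \left(-1 + 8 \left(-8\right)\right) = \sqrt{131} \left(-1 - 64\right) = \sqrt{131} \left(-65\right) = - 65 \sqrt{131}$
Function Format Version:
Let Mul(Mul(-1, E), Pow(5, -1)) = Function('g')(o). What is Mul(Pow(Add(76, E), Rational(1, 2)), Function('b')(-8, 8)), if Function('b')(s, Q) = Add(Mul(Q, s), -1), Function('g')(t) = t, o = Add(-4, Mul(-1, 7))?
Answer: Mul(-65, Pow(131, Rational(1, 2))) ≈ -743.96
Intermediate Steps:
o = -11 (o = Add(-4, -7) = -11)
Function('b')(s, Q) = Add(-1, Mul(Q, s))
E = 55 (E = Mul(-5, -11) = 55)
Mul(Pow(Add(76, E), Rational(1, 2)), Function('b')(-8, 8)) = Mul(Pow(Add(76, 55), Rational(1, 2)), Add(-1, Mul(8, -8))) = Mul(Pow(131, Rational(1, 2)), Add(-1, -64)) = Mul(Pow(131, Rational(1, 2)), -65) = Mul(-65, Pow(131, Rational(1, 2)))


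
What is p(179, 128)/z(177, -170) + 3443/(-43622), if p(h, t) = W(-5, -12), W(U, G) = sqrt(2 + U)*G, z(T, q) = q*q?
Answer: -3443/43622 - 3*I*sqrt(3)/7225 ≈ -0.078928 - 0.00071919*I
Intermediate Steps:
z(T, q) = q**2
W(U, G) = G*sqrt(2 + U)
p(h, t) = -12*I*sqrt(3) (p(h, t) = -12*sqrt(2 - 5) = -12*I*sqrt(3))
p(179, 128)/z(177, -170) + 3443/(-43622) = (-12*I*sqrt(3))/((-170)**2) + 3443/(-43622) = -12*I*sqrt(3)/28900 + 3443*(-1/43622) = -12*I*sqrt(3)*(1/28900) - 3443/43622 = -3*I*sqrt(3)/7225 - 3443/43622 = -3443/43622 - 3*I*sqrt(3)/7225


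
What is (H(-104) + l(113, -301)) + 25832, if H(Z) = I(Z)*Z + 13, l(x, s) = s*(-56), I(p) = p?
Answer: 53517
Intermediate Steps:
l(x, s) = -56*s
H(Z) = 13 + Z² (H(Z) = Z*Z + 13 = Z² + 13 = 13 + Z²)
(H(-104) + l(113, -301)) + 25832 = ((13 + (-104)²) - 56*(-301)) + 25832 = ((13 + 10816) + 16856) + 25832 = (10829 + 16856) + 25832 = 27685 + 25832 = 53517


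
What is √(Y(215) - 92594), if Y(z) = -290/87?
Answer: 4*I*√52086/3 ≈ 304.3*I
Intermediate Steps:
Y(z) = -10/3 (Y(z) = -290*1/87 = -10/3)
√(Y(215) - 92594) = √(-10/3 - 92594) = √(-277792/3) = 4*I*√52086/3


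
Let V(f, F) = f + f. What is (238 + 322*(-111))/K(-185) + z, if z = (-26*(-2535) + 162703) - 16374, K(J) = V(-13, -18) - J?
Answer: 33710497/159 ≈ 2.1202e+5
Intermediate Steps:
V(f, F) = 2*f
K(J) = -26 - J (K(J) = 2*(-13) - J = -26 - J)
z = 212239 (z = (65910 + 162703) - 16374 = 228613 - 16374 = 212239)
(238 + 322*(-111))/K(-185) + z = (238 + 322*(-111))/(-26 - 1*(-185)) + 212239 = (238 - 35742)/(-26 + 185) + 212239 = -35504/159 + 212239 = 33710497/159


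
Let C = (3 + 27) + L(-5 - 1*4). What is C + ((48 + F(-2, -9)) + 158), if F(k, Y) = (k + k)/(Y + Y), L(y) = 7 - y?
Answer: 2270/9 ≈ 252.22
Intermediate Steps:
F(k, Y) = k/Y (F(k, Y) = (2*k)/((2*Y)) = (2*k)*(1/(2*Y)) = k/Y)
C = 46 (C = (3 + 27) + (7 - (-5 - 1*4)) = 30 + (7 - (-5 - 4)) = 30 + (7 - 1*(-9)) = 30 + (7 + 9) = 30 + 16 = 46)
C + ((48 + F(-2, -9)) + 158) = 46 + ((48 - 2/(-9)) + 158) = 46 + ((48 - 2*(-⅑)) + 158) = 46 + ((48 + 2/9) + 158) = 46 + (434/9 + 158) = 46 + 1856/9 = 2270/9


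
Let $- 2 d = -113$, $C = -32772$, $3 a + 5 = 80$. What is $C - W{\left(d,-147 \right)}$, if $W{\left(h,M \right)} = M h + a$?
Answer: $- \frac{48983}{2} \approx -24492.0$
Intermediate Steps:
$a = 25$ ($a = - \frac{5}{3} + \frac{1}{3} \cdot 80 = - \frac{5}{3} + \frac{80}{3} = 25$)
$d = \frac{113}{2}$ ($d = \left(- \frac{1}{2}\right) \left(-113\right) = \frac{113}{2} \approx 56.5$)
$W{\left(h,M \right)} = 25 + M h$ ($W{\left(h,M \right)} = M h + 25 = 25 + M h$)
$C - W{\left(d,-147 \right)} = -32772 - \left(25 - \frac{16611}{2}\right) = -32772 - - \frac{16561}{2} = -32772 + \frac{16561}{2} = - \frac{48983}{2}$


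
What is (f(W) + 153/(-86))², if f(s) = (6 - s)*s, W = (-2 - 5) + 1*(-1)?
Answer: 95746225/7396 ≈ 12946.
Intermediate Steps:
W = -8 (W = -7 - 1 = -8)
f(s) = s*(6 - s)
(f(W) + 153/(-86))² = (-8*(6 - 1*(-8)) + 153/(-86))² = (-8*(6 + 8) + 153*(-1/86))² = (-8*14 - 153/86)² = (-112 - 153/86)² = (-9785/86)² = 95746225/7396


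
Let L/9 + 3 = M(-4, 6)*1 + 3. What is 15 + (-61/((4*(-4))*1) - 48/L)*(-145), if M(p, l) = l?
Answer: -58885/144 ≈ -408.92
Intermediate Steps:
L = 54 (L = -27 + 9*(6*1 + 3) = -27 + 9*(6 + 3) = -27 + 9*9 = -27 + 81 = 54)
15 + (-61/((4*(-4))*1) - 48/L)*(-145) = 15 + (-61/((4*(-4))*1) - 48/54)*(-145) = 15 + (-61/((-16*1)) - 48*1/54)*(-145) = 15 + (-61/(-16) - 8/9)*(-145) = 15 + (-61*(-1/16) - 8/9)*(-145) = 15 + (61/16 - 8/9)*(-145) = 15 + (421/144)*(-145) = 15 - 61045/144 = -58885/144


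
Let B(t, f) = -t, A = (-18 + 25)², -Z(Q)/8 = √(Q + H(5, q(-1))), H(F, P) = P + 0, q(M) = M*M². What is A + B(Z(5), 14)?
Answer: 65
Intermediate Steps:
q(M) = M³
H(F, P) = P
Z(Q) = -8*√(-1 + Q) (Z(Q) = -8*√(Q + (-1)³) = -8*√(Q - 1) = -8*√(-1 + Q))
A = 49 (A = 7² = 49)
A + B(Z(5), 14) = 49 - (-8)*√(-1 + 5) = 49 - (-8)*√4 = 49 - (-8)*2 = 49 - 1*(-16) = 49 + 16 = 65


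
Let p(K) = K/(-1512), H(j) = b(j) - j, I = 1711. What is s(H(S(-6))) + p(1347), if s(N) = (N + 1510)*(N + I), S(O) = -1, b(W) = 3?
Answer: 1308640591/504 ≈ 2.5965e+6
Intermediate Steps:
H(j) = 3 - j
p(K) = -K/1512 (p(K) = K*(-1/1512) = -K/1512)
s(N) = (1510 + N)*(1711 + N) (s(N) = (N + 1510)*(N + 1711) = (1510 + N)*(1711 + N))
s(H(S(-6))) + p(1347) = (2583610 + (3 - 1*(-1))² + 3221*(3 - 1*(-1))) - 1/1512*1347 = (2583610 + (3 + 1)² + 3221*(3 + 1)) - 449/504 = (2583610 + 4² + 3221*4) - 449/504 = (2583610 + 16 + 12884) - 449/504 = 2596510 - 449/504 = 1308640591/504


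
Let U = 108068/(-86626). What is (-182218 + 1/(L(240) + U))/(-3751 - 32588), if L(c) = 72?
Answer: 186135794041/37120312726 ≈ 5.0144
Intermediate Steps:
U = -54034/43313 (U = 108068*(-1/86626) = -54034/43313 ≈ -1.2475)
(-182218 + 1/(L(240) + U))/(-3751 - 32588) = (-182218 + 1/(72 - 54034/43313))/(-3751 - 32588) = (-182218 + 1/(3064502/43313))/(-36339) = (-182218 + 43313/3064502)*(-1/36339) = -558407382123/3064502*(-1/36339) = 186135794041/37120312726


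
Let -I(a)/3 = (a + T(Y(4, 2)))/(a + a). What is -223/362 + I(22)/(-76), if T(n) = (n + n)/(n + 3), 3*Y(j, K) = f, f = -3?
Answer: -361453/605264 ≈ -0.59718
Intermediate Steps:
Y(j, K) = -1 (Y(j, K) = (⅓)*(-3) = -1)
T(n) = 2*n/(3 + n) (T(n) = (2*n)/(3 + n) = 2*n/(3 + n))
I(a) = -3*(-1 + a)/(2*a) (I(a) = -3*(a + 2*(-1)/(3 - 1))/(a + a) = -3*(a + 2*(-1)/2)/(2*a) = -3*(a + 2*(-1)*(½))*1/(2*a) = -3*(a - 1)*1/(2*a) = -3*(-1 + a)*1/(2*a) = -3*(-1 + a)/(2*a))
-223/362 + I(22)/(-76) = -223/362 + ((3/2)*(1 - 1*22)/22)/(-76) = -223*1/362 + ((3/2)*(1/22)*(1 - 22))*(-1/76) = -223/362 + ((3/2)*(1/22)*(-21))*(-1/76) = -223/362 - 63/44*(-1/76) = -223/362 + 63/3344 = -361453/605264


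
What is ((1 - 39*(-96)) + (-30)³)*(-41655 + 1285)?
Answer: 938804350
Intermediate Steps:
((1 - 39*(-96)) + (-30)³)*(-41655 + 1285) = ((1 + 3744) - 27000)*(-40370) = (3745 - 27000)*(-40370) = -23255*(-40370) = 938804350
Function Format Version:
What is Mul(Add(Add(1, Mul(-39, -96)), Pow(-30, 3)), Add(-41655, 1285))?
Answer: 938804350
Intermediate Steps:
Mul(Add(Add(1, Mul(-39, -96)), Pow(-30, 3)), Add(-41655, 1285)) = Mul(Add(Add(1, 3744), -27000), -40370) = Mul(Add(3745, -27000), -40370) = Mul(-23255, -40370) = 938804350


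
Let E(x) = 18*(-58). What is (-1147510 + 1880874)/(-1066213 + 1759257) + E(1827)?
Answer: -180701143/173261 ≈ -1042.9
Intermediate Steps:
E(x) = -1044
(-1147510 + 1880874)/(-1066213 + 1759257) + E(1827) = (-1147510 + 1880874)/(-1066213 + 1759257) - 1044 = 733364/693044 - 1044 = 733364*(1/693044) - 1044 = 183341/173261 - 1044 = -180701143/173261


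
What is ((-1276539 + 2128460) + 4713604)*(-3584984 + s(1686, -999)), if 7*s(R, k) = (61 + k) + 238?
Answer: -19952874629100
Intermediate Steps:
s(R, k) = 299/7 + k/7 (s(R, k) = ((61 + k) + 238)/7 = (299 + k)/7 = 299/7 + k/7)
((-1276539 + 2128460) + 4713604)*(-3584984 + s(1686, -999)) = ((-1276539 + 2128460) + 4713604)*(-3584984 + (299/7 + (1/7)*(-999))) = (851921 + 4713604)*(-3584984 + (299/7 - 999/7)) = 5565525*(-3584984 - 100) = 5565525*(-3585084) = -19952874629100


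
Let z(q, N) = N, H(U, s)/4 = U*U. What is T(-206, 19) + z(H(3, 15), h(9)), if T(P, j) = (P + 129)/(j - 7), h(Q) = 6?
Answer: -5/12 ≈ -0.41667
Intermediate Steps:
H(U, s) = 4*U² (H(U, s) = 4*(U*U) = 4*U²)
T(P, j) = (129 + P)/(-7 + j)
T(-206, 19) + z(H(3, 15), h(9)) = (129 - 206)/(-7 + 19) + 6 = -77/12 + 6 = -5/12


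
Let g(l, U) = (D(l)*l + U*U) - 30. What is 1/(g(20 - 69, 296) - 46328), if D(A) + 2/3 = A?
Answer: 3/131075 ≈ 2.2888e-5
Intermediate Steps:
D(A) = -2/3 + A
g(l, U) = -30 + U**2 + l*(-2/3 + l) (g(l, U) = ((-2/3 + l)*l + U*U) - 30 = (l*(-2/3 + l) + U**2) - 30 = (U**2 + l*(-2/3 + l)) - 30 = -30 + U**2 + l*(-2/3 + l))
1/(g(20 - 69, 296) - 46328) = 1/((-30 + 296**2 + (20 - 69)**2 - 2*(20 - 69)/3) - 46328) = 1/((-30 + 87616 + (-49)**2 - 2/3*(-49)) - 46328) = 1/((-30 + 87616 + 2401 + 98/3) - 46328) = 1/(270059/3 - 46328) = 1/(131075/3) = 3/131075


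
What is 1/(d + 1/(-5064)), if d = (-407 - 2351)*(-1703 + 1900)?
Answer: -5064/2751402865 ≈ -1.8405e-6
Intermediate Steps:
d = -543326 (d = -2758*197 = -543326)
1/(d + 1/(-5064)) = 1/(-543326 + 1/(-5064)) = 1/(-543326 - 1/5064) = 1/(-2751402865/5064) = -5064/2751402865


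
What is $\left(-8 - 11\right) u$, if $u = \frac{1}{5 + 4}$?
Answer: $- \frac{19}{9} \approx -2.1111$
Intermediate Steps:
$u = \frac{1}{9} \approx 0.11111$
$\left(-8 - 11\right) u = \left(-8 - 11\right) \frac{1}{9} = \left(-19\right) \frac{1}{9} = - \frac{19}{9}$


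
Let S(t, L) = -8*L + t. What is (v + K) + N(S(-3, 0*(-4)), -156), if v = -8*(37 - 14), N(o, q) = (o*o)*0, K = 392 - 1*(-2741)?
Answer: 2949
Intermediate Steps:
S(t, L) = t - 8*L
K = 3133 (K = 392 + 2741 = 3133)
N(o, q) = 0 (N(o, q) = o²*0 = 0)
v = -184 (v = -8*23 = -184)
(v + K) + N(S(-3, 0*(-4)), -156) = (-184 + 3133) + 0 = 2949 + 0 = 2949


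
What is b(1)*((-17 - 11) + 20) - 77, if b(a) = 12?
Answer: -173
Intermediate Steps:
b(1)*((-17 - 11) + 20) - 77 = 12*((-17 - 11) + 20) - 77 = 12*(-28 + 20) - 77 = 12*(-8) - 77 = -96 - 77 = -173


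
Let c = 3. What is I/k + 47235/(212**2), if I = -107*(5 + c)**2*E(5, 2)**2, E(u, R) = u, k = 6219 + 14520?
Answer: -6714806135/932093616 ≈ -7.2040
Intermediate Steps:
k = 20739
I = -171200 (I = -107*25*(5 + 3)**2 = -107*(8*5)**2 = -107*40**2 = -107*1600 = -171200)
I/k + 47235/(212**2) = -171200/20739 + 47235/(212**2) = -171200*1/20739 + 47235/44944 = -171200/20739 + 47235*(1/44944) = -171200/20739 + 47235/44944 = -6714806135/932093616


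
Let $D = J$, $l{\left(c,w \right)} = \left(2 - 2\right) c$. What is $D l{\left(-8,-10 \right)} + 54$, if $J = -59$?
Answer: $54$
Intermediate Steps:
$l{\left(c,w \right)} = 0$ ($l{\left(c,w \right)} = 0 c = 0$)
$D = -59$
$D l{\left(-8,-10 \right)} + 54 = \left(-59\right) 0 + 54 = 0 + 54 = 54$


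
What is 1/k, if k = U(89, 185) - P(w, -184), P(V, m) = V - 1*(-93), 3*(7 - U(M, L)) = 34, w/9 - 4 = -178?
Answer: 3/4406 ≈ 0.00068089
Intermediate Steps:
w = -1566 (w = 36 + 9*(-178) = 36 - 1602 = -1566)
U(M, L) = -13/3 (U(M, L) = 7 - ⅓*34 = 7 - 34/3 = -13/3)
P(V, m) = 93 + V (P(V, m) = V + 93 = 93 + V)
k = 4406/3 (k = -13/3 - (93 - 1566) = -13/3 - 1*(-1473) = -13/3 + 1473 = 4406/3 ≈ 1468.7)
1/k = 1/(4406/3) = 3/4406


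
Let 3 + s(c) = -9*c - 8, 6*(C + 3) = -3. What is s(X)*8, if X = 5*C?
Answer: 1172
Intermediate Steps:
C = -7/2 (C = -3 + (⅙)*(-3) = -3 - ½ = -7/2 ≈ -3.5000)
X = -35/2 (X = 5*(-7/2) = -35/2 ≈ -17.500)
s(c) = -11 - 9*c (s(c) = -3 + (-9*c - 8) = -3 + (-8 - 9*c) = -11 - 9*c)
s(X)*8 = (-11 - 9*(-35/2))*8 = (-11 + 315/2)*8 = (293/2)*8 = 1172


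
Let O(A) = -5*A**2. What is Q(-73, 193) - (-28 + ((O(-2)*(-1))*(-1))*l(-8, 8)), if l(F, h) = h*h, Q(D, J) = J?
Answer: 1501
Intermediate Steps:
l(F, h) = h**2
Q(-73, 193) - (-28 + ((O(-2)*(-1))*(-1))*l(-8, 8)) = 193 - (-28 + ((-5*(-2)**2*(-1))*(-1))*8**2) = 193 - (-28 + ((-5*4*(-1))*(-1))*64) = 193 - (-28 + (-20*(-1)*(-1))*64) = 193 - (-28 + (20*(-1))*64) = 193 - (-28 - 20*64) = 193 - (-28 - 1280) = 193 - 1*(-1308) = 193 + 1308 = 1501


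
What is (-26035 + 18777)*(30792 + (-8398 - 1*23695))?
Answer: 9442658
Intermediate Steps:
(-26035 + 18777)*(30792 + (-8398 - 1*23695)) = -7258*(30792 + (-8398 - 23695)) = -7258*(30792 - 32093) = -7258*(-1301) = 9442658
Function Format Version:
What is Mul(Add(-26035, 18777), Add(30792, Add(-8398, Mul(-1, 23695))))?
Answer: 9442658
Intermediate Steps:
Mul(Add(-26035, 18777), Add(30792, Add(-8398, Mul(-1, 23695)))) = Mul(-7258, Add(30792, Add(-8398, -23695))) = Mul(-7258, Add(30792, -32093)) = Mul(-7258, -1301) = 9442658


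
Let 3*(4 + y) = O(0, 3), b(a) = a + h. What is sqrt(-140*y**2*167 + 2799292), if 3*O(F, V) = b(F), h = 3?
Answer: 2*sqrt(5591162)/3 ≈ 1576.4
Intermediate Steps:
b(a) = 3 + a (b(a) = a + 3 = 3 + a)
O(F, V) = 1 + F/3 (O(F, V) = (3 + F)/3 = 1 + F/3)
y = -11/3 (y = -4 + (1 + (1/3)*0)/3 = -4 + (1 + 0)/3 = -4 + (1/3)*1 = -4 + 1/3 = -11/3 ≈ -3.6667)
sqrt(-140*y**2*167 + 2799292) = sqrt(-140*(-11/3)**2*167 + 2799292) = sqrt(-140*121/9*167 + 2799292) = sqrt(-16940/9*167 + 2799292) = sqrt(-2828980/9 + 2799292) = sqrt(22364648/9) = 2*sqrt(5591162)/3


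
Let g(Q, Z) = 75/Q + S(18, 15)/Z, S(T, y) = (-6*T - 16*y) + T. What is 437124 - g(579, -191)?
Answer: 16113633547/36863 ≈ 4.3712e+5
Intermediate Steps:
S(T, y) = -16*y - 5*T (S(T, y) = (-16*y - 6*T) + T = -16*y - 5*T)
g(Q, Z) = -330/Z + 75/Q (g(Q, Z) = 75/Q + (-16*15 - 5*18)/Z = 75/Q + (-240 - 90)/Z = 75/Q - 330/Z = -330/Z + 75/Q)
437124 - g(579, -191) = 437124 - (-330/(-191) + 75/579) = 437124 - (-330*(-1/191) + 75*(1/579)) = 437124 - (330/191 + 25/193) = 437124 - 1*68465/36863 = 437124 - 68465/36863 = 16113633547/36863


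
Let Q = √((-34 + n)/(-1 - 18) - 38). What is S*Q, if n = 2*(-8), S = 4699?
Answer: 18796*I*√798/19 ≈ 27946.0*I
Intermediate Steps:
n = -16
Q = 4*I*√798/19 (Q = √((-34 - 16)/(-1 - 18) - 38) = √(-50/(-19) - 38) = √(-50*(-1/19) - 38) = √(50/19 - 38) = √(-672/19) = 4*I*√798/19 ≈ 5.9471*I)
S*Q = 4699*(4*I*√798/19) = 18796*I*√798/19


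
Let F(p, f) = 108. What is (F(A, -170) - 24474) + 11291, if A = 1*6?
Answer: -13075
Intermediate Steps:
A = 6
(F(A, -170) - 24474) + 11291 = (108 - 24474) + 11291 = -24366 + 11291 = -13075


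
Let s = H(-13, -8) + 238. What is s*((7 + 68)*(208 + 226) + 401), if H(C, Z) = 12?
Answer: 8237750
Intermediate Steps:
s = 250 (s = 12 + 238 = 250)
s*((7 + 68)*(208 + 226) + 401) = 250*((7 + 68)*(208 + 226) + 401) = 250*(75*434 + 401) = 250*(32550 + 401) = 250*32951 = 8237750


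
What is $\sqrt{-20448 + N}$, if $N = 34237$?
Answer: $\sqrt{13789} \approx 117.43$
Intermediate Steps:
$\sqrt{-20448 + N} = \sqrt{-20448 + 34237} = \sqrt{13789}$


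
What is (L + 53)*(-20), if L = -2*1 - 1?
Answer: -1000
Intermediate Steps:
L = -3 (L = -2 - 1 = -3)
(L + 53)*(-20) = (-3 + 53)*(-20) = 50*(-20) = -1000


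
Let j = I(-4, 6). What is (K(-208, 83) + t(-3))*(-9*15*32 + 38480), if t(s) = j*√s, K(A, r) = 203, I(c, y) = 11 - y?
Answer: 6934480 + 170800*I*√3 ≈ 6.9345e+6 + 2.9583e+5*I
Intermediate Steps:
j = 5 (j = 11 - 1*6 = 11 - 6 = 5)
t(s) = 5*√s
(K(-208, 83) + t(-3))*(-9*15*32 + 38480) = (203 + 5*√(-3))*(-9*15*32 + 38480) = (203 + 5*(I*√3))*(-135*32 + 38480) = (203 + 5*I*√3)*(-4320 + 38480) = (203 + 5*I*√3)*34160 = 6934480 + 170800*I*√3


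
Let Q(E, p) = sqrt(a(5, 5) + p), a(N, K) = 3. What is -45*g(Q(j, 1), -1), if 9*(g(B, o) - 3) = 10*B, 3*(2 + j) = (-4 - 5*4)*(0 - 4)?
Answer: -235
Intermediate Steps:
j = 30 (j = -2 + ((-4 - 5*4)*(0 - 4))/3 = -2 + ((-4 - 20)*(-4))/3 = -2 + (-24*(-4))/3 = -2 + (1/3)*96 = -2 + 32 = 30)
Q(E, p) = sqrt(3 + p)
g(B, o) = 3 + 10*B/9 (g(B, o) = 3 + (10*B)/9 = 3 + 10*B/9)
-45*g(Q(j, 1), -1) = -45*(3 + 10*sqrt(3 + 1)/9) = -45*(3 + 10*sqrt(4)/9) = -45*(3 + (10/9)*2) = -45*(3 + 20/9) = -45*47/9 = -235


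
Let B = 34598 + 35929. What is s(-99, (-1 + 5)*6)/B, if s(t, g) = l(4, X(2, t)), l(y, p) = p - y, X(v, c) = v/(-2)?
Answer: -5/70527 ≈ -7.0895e-5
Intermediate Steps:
X(v, c) = -v/2 (X(v, c) = v*(-1/2) = -v/2)
s(t, g) = -5 (s(t, g) = -1/2*2 - 1*4 = -1 - 4 = -5)
B = 70527
s(-99, (-1 + 5)*6)/B = -5/70527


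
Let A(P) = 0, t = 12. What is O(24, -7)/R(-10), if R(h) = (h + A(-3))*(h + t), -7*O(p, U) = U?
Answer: -1/20 ≈ -0.050000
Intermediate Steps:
O(p, U) = -U/7
R(h) = h*(12 + h) (R(h) = (h + 0)*(h + 12) = h*(12 + h))
O(24, -7)/R(-10) = (-1/7*(-7))/((-10*(12 - 10))) = 1/(-10*2) = 1/(-20) = 1*(-1/20) = -1/20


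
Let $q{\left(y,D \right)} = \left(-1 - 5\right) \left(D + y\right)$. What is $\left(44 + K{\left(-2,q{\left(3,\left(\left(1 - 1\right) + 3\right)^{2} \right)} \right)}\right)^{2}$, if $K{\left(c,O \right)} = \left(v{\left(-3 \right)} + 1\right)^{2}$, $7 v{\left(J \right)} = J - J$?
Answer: $2025$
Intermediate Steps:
$v{\left(J \right)} = 0$ ($v{\left(J \right)} = \frac{J - J}{7} = \frac{1}{7} \cdot 0 = 0$)
$q{\left(y,D \right)} = - 6 D - 6 y$ ($q{\left(y,D \right)} = - 6 \left(D + y\right) = - 6 D - 6 y$)
$K{\left(c,O \right)} = 1$ ($K{\left(c,O \right)} = \left(0 + 1\right)^{2} = 1^{2} = 1$)
$\left(44 + K{\left(-2,q{\left(3,\left(\left(1 - 1\right) + 3\right)^{2} \right)} \right)}\right)^{2} = \left(44 + 1\right)^{2} = 45^{2} = 2025$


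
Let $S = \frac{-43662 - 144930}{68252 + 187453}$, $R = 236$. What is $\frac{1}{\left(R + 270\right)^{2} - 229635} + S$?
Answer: $- \frac{1659587229}{2250289235} \approx -0.7375$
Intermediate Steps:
$S = - \frac{62864}{85235}$ ($S = - \frac{188592}{255705} = \left(-188592\right) \frac{1}{255705} = - \frac{62864}{85235} \approx -0.73754$)
$\frac{1}{\left(R + 270\right)^{2} - 229635} + S = \frac{1}{\left(236 + 270\right)^{2} - 229635} - \frac{62864}{85235} = \frac{1}{506^{2} - 229635} - \frac{62864}{85235} = \frac{1}{256036 - 229635} - \frac{62864}{85235} = \frac{1}{26401} - \frac{62864}{85235} = - \frac{1659587229}{2250289235}$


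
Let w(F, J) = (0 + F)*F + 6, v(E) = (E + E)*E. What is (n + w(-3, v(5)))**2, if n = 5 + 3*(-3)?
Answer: 121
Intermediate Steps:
v(E) = 2*E**2 (v(E) = (2*E)*E = 2*E**2)
w(F, J) = 6 + F**2 (w(F, J) = F*F + 6 = F**2 + 6 = 6 + F**2)
n = -4 (n = 5 - 9 = -4)
(n + w(-3, v(5)))**2 = (-4 + (6 + (-3)**2))**2 = (-4 + (6 + 9))**2 = (-4 + 15)**2 = 11**2 = 121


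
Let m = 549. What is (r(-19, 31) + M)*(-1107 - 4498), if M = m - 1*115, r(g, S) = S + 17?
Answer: -2701610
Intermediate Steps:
r(g, S) = 17 + S
M = 434 (M = 549 - 1*115 = 549 - 115 = 434)
(r(-19, 31) + M)*(-1107 - 4498) = ((17 + 31) + 434)*(-1107 - 4498) = (48 + 434)*(-5605) = 482*(-5605) = -2701610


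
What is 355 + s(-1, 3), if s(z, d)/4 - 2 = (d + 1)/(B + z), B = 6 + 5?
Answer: 1823/5 ≈ 364.60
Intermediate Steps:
B = 11
s(z, d) = 8 + 4*(1 + d)/(11 + z) (s(z, d) = 8 + 4*((d + 1)/(11 + z)) = 8 + 4*((1 + d)/(11 + z)) = 8 + 4*(1 + d)/(11 + z))
355 + s(-1, 3) = 355 + 4*(23 + 3 + 2*(-1))/(11 - 1) = 355 + 4*(23 + 3 - 2)/10 = 355 + 4*(1/10)*24 = 355 + 48/5 = 1823/5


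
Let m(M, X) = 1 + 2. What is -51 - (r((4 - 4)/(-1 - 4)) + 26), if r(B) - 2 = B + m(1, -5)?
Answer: -82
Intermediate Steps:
m(M, X) = 3
r(B) = 5 + B (r(B) = 2 + (B + 3) = 2 + (3 + B) = 5 + B)
-51 - (r((4 - 4)/(-1 - 4)) + 26) = -51 - ((5 + (4 - 4)/(-1 - 4)) + 26) = -51 - ((5 + 0/(-5)) + 26) = -51 - ((5 + 0*(-⅕)) + 26) = -51 - ((5 + 0) + 26) = -51 - (5 + 26) = -51 - 1*31 = -51 - 31 = -82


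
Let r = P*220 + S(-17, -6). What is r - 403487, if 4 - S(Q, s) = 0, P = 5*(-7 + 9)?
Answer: -401283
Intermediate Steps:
P = 10 (P = 5*2 = 10)
S(Q, s) = 4 (S(Q, s) = 4 - 1*0 = 4 + 0 = 4)
r = 2204 (r = 10*220 + 4 = 2200 + 4 = 2204)
r - 403487 = 2204 - 403487 = -401283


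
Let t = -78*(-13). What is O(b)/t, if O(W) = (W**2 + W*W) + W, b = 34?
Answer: 391/169 ≈ 2.3136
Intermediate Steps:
t = 1014
O(W) = W + 2*W**2 (O(W) = (W**2 + W**2) + W = 2*W**2 + W = W + 2*W**2)
O(b)/t = (34*(1 + 2*34))/1014 = (34*(1 + 68))*(1/1014) = (34*69)*(1/1014) = 2346*(1/1014) = 391/169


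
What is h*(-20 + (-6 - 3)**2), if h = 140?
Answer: 8540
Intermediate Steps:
h*(-20 + (-6 - 3)**2) = 140*(-20 + (-6 - 3)**2) = 140*(-20 + (-9)**2) = 140*(-20 + 81) = 140*61 = 8540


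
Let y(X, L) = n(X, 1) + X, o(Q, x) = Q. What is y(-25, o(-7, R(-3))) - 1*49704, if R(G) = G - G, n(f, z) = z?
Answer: -49728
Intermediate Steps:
R(G) = 0
y(X, L) = 1 + X
y(-25, o(-7, R(-3))) - 1*49704 = (1 - 25) - 1*49704 = -24 - 49704 = -49728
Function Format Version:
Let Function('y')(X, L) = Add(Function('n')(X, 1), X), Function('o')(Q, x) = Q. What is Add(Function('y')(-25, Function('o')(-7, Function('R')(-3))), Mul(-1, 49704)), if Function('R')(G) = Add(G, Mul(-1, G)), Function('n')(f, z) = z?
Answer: -49728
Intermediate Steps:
Function('R')(G) = 0
Function('y')(X, L) = Add(1, X)
Add(Function('y')(-25, Function('o')(-7, Function('R')(-3))), Mul(-1, 49704)) = Add(Add(1, -25), Mul(-1, 49704)) = Add(-24, -49704) = -49728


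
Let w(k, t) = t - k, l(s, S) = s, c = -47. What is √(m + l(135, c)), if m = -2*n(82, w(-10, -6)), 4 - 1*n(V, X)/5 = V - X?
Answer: 5*√35 ≈ 29.580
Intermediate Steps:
n(V, X) = 20 - 5*V + 5*X (n(V, X) = 20 - 5*(V - X) = 20 + (-5*V + 5*X) = 20 - 5*V + 5*X)
m = 740 (m = -2*(20 - 5*82 + 5*(-6 - 1*(-10))) = -2*(20 - 410 + 5*(-6 + 10)) = -2*(20 - 410 + 5*4) = -2*(20 - 410 + 20) = -2*(-370) = 740)
√(m + l(135, c)) = √(740 + 135) = √875 = 5*√35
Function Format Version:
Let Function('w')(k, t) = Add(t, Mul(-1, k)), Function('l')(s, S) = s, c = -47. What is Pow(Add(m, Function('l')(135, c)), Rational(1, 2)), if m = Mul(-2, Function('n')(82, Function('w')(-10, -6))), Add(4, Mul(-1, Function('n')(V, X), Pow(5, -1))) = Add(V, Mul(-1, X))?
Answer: Mul(5, Pow(35, Rational(1, 2))) ≈ 29.580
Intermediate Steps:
Function('n')(V, X) = Add(20, Mul(-5, V), Mul(5, X)) (Function('n')(V, X) = Add(20, Mul(-5, Add(V, Mul(-1, X)))) = Add(20, Add(Mul(-5, V), Mul(5, X))) = Add(20, Mul(-5, V), Mul(5, X)))
m = 740 (m = Mul(-2, Add(20, Mul(-5, 82), Mul(5, Add(-6, Mul(-1, -10))))) = Mul(-2, Add(20, -410, Mul(5, Add(-6, 10)))) = Mul(-2, Add(20, -410, Mul(5, 4))) = Mul(-2, Add(20, -410, 20)) = Mul(-2, -370) = 740)
Pow(Add(m, Function('l')(135, c)), Rational(1, 2)) = Pow(Add(740, 135), Rational(1, 2)) = Pow(875, Rational(1, 2)) = Mul(5, Pow(35, Rational(1, 2)))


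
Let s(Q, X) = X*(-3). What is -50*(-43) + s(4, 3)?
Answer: 2141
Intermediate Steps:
s(Q, X) = -3*X
-50*(-43) + s(4, 3) = -50*(-43) - 3*3 = 2150 - 9 = 2141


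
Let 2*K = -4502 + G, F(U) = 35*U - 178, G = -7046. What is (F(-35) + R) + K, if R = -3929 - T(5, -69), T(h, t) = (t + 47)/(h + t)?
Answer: -355403/32 ≈ -11106.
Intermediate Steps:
T(h, t) = (47 + t)/(h + t)
F(U) = -178 + 35*U
K = -5774 (K = (-4502 - 7046)/2 = (½)*(-11548) = -5774)
R = -125739/32 (R = -3929 - (47 - 69)/(5 - 69) = -3929 - (-22)/(-64) = -3929 - (-1)*(-22)/64 = -3929 - 1*11/32 = -3929 - 11/32 = -125739/32 ≈ -3929.3)
(F(-35) + R) + K = ((-178 + 35*(-35)) - 125739/32) - 5774 = ((-178 - 1225) - 125739/32) - 5774 = (-1403 - 125739/32) - 5774 = -170635/32 - 5774 = -355403/32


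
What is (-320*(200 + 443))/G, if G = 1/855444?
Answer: -176016157440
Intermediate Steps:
G = 1/855444 ≈ 1.1690e-6
(-320*(200 + 443))/G = (-320*(200 + 443))/(1/855444) = -320*643*855444 = -205760*855444 = -176016157440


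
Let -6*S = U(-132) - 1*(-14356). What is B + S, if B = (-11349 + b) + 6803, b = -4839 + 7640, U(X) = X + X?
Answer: -12281/3 ≈ -4093.7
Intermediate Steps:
U(X) = 2*X
S = -7046/3 (S = -(2*(-132) - 1*(-14356))/6 = -(-264 + 14356)/6 = -⅙*14092 = -7046/3 ≈ -2348.7)
b = 2801
B = -1745 (B = (-11349 + 2801) + 6803 = -8548 + 6803 = -1745)
B + S = -1745 - 7046/3 = -12281/3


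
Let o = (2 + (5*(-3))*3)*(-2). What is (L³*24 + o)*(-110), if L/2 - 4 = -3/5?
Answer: -20989012/25 ≈ -8.3956e+5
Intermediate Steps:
L = 34/5 (L = 8 + 2*(-3/5) = 8 + 2*(-3*⅕) = 8 + 2*(-⅗) = 8 - 6/5 = 34/5 ≈ 6.8000)
o = 86 (o = (2 - 15*3)*(-2) = (2 - 45)*(-2) = -43*(-2) = 86)
(L³*24 + o)*(-110) = ((34/5)³*24 + 86)*(-110) = ((39304/125)*24 + 86)*(-110) = (943296/125 + 86)*(-110) = (954046/125)*(-110) = -20989012/25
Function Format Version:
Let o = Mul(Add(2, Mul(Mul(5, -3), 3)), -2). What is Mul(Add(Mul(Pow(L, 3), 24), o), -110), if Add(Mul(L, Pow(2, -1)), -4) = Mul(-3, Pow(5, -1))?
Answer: Rational(-20989012, 25) ≈ -8.3956e+5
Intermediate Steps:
L = Rational(34, 5) (L = Add(8, Mul(2, Mul(-3, Pow(5, -1)))) = Add(8, Mul(2, Mul(-3, Rational(1, 5)))) = Add(8, Mul(2, Rational(-3, 5))) = Add(8, Rational(-6, 5)) = Rational(34, 5) ≈ 6.8000)
o = 86 (o = Mul(Add(2, Mul(-15, 3)), -2) = Mul(Add(2, -45), -2) = Mul(-43, -2) = 86)
Mul(Add(Mul(Pow(L, 3), 24), o), -110) = Mul(Add(Mul(Pow(Rational(34, 5), 3), 24), 86), -110) = Mul(Add(Mul(Rational(39304, 125), 24), 86), -110) = Mul(Add(Rational(943296, 125), 86), -110) = Mul(Rational(954046, 125), -110) = Rational(-20989012, 25)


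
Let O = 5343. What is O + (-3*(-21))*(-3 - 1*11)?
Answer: 4461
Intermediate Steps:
O + (-3*(-21))*(-3 - 1*11) = 5343 + (-3*(-21))*(-3 - 1*11) = 5343 + 63*(-3 - 11) = 5343 + 63*(-14) = 5343 - 882 = 4461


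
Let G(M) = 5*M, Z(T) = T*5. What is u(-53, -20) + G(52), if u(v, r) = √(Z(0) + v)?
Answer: 260 + I*√53 ≈ 260.0 + 7.2801*I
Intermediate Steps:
Z(T) = 5*T
u(v, r) = √v (u(v, r) = √(5*0 + v) = √(0 + v) = √v)
u(-53, -20) + G(52) = √(-53) + 5*52 = I*√53 + 260 = 260 + I*√53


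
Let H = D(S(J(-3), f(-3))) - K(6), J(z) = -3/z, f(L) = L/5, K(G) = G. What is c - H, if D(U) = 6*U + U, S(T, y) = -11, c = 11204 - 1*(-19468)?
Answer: 30755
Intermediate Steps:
f(L) = L/5 (f(L) = L*(1/5) = L/5)
c = 30672 (c = 11204 + 19468 = 30672)
D(U) = 7*U
H = -83 (H = 7*(-11) - 1*6 = -77 - 6 = -83)
c - H = 30672 - 1*(-83) = 30672 + 83 = 30755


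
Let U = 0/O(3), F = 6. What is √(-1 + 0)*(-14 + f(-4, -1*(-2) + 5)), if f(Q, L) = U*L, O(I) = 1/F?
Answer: -14*I ≈ -14.0*I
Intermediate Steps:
O(I) = ⅙ (O(I) = 1/6 = ⅙)
U = 0 (U = 0/(⅙) = 0*6 = 0)
f(Q, L) = 0 (f(Q, L) = 0*L = 0)
√(-1 + 0)*(-14 + f(-4, -1*(-2) + 5)) = √(-1 + 0)*(-14 + 0) = √(-1)*(-14) = I*(-14) = -14*I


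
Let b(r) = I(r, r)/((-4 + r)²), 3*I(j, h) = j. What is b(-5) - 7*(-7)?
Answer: 11902/243 ≈ 48.979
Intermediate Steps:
I(j, h) = j/3
b(r) = r/(3*(-4 + r)²) (b(r) = (r/3)/((-4 + r)²) = (r/3)/(-4 + r)² = r/(3*(-4 + r)²))
b(-5) - 7*(-7) = (⅓)*(-5)/(-4 - 5)² - 7*(-7) = (⅓)*(-5)/(-9)² + 49 = (⅓)*(-5)*(1/81) + 49 = -5/243 + 49 = 11902/243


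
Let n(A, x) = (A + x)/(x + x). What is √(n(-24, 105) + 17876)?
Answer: √87594290/70 ≈ 133.70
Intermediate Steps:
n(A, x) = (A + x)/(2*x) (n(A, x) = (A + x)/((2*x)) = (A + x)*(1/(2*x)) = (A + x)/(2*x))
√(n(-24, 105) + 17876) = √((½)*(-24 + 105)/105 + 17876) = √((½)*(1/105)*81 + 17876) = √(27/70 + 17876) = √(1251347/70) = √87594290/70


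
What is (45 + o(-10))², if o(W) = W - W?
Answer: 2025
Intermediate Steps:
o(W) = 0
(45 + o(-10))² = (45 + 0)² = 45² = 2025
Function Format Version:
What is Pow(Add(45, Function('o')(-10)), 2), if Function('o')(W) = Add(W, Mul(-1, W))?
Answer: 2025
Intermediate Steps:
Function('o')(W) = 0
Pow(Add(45, Function('o')(-10)), 2) = Pow(Add(45, 0), 2) = Pow(45, 2) = 2025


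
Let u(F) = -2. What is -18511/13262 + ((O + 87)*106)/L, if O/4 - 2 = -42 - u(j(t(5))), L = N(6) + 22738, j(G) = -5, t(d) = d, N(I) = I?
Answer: -128097341/75407732 ≈ -1.6987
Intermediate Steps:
L = 22744 (L = 6 + 22738 = 22744)
O = -152 (O = 8 + 4*(-42 - 1*(-2)) = 8 + 4*(-42 + 2) = 8 + 4*(-40) = 8 - 160 = -152)
-18511/13262 + ((O + 87)*106)/L = -18511/13262 + ((-152 + 87)*106)/22744 = -18511*1/13262 - 65*106*(1/22744) = -18511/13262 - 6890*1/22744 = -18511/13262 - 3445/11372 = -128097341/75407732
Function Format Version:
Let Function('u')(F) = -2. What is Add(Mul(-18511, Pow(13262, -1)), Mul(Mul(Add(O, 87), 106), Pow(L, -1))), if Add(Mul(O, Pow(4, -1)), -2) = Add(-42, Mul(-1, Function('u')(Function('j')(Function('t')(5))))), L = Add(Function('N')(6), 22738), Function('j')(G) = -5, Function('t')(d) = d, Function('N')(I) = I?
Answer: Rational(-128097341, 75407732) ≈ -1.6987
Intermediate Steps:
L = 22744 (L = Add(6, 22738) = 22744)
O = -152 (O = Add(8, Mul(4, Add(-42, Mul(-1, -2)))) = Add(8, Mul(4, Add(-42, 2))) = Add(8, Mul(4, -40)) = Add(8, -160) = -152)
Add(Mul(-18511, Pow(13262, -1)), Mul(Mul(Add(O, 87), 106), Pow(L, -1))) = Add(Mul(-18511, Pow(13262, -1)), Mul(Mul(Add(-152, 87), 106), Pow(22744, -1))) = Add(Mul(-18511, Rational(1, 13262)), Mul(Mul(-65, 106), Rational(1, 22744))) = Add(Rational(-18511, 13262), Mul(-6890, Rational(1, 22744))) = Add(Rational(-18511, 13262), Rational(-3445, 11372)) = Rational(-128097341, 75407732)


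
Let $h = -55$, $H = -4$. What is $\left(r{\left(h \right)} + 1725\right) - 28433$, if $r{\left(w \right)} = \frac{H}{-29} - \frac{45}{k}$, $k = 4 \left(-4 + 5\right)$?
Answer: $- \frac{3099417}{116} \approx -26719.0$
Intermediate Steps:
$k = 4$ ($k = 4 \cdot 1 = 4$)
$r{\left(w \right)} = - \frac{1289}{116}$ ($r{\left(w \right)} = - \frac{4}{-29} - \frac{45}{4} = \left(-4\right) \left(- \frac{1}{29}\right) - \frac{45}{4} = \frac{4}{29} - \frac{45}{4} = - \frac{1289}{116}$)
$\left(r{\left(h \right)} + 1725\right) - 28433 = \left(- \frac{1289}{116} + 1725\right) - 28433 = \frac{198811}{116} - 28433 = - \frac{3099417}{116}$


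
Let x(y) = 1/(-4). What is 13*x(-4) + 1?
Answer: -9/4 ≈ -2.2500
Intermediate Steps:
x(y) = -¼
13*x(-4) + 1 = 13*(-¼) + 1 = -13/4 + 1 = -9/4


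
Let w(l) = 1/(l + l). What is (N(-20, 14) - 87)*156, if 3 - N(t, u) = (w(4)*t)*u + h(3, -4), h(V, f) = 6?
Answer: -8580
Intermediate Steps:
w(l) = 1/(2*l)
N(t, u) = -3 - t*u/8 (N(t, u) = 3 - ((((½)/4)*t)*u + 6) = 3 - ((((½)*(¼))*t)*u + 6) = 3 - ((t/8)*u + 6) = 3 - (t*u/8 + 6) = 3 - (6 + t*u/8) = 3 + (-6 - t*u/8) = -3 - t*u/8)
(N(-20, 14) - 87)*156 = ((-3 - ⅛*(-20)*14) - 87)*156 = ((-3 + 35) - 87)*156 = (32 - 87)*156 = -55*156 = -8580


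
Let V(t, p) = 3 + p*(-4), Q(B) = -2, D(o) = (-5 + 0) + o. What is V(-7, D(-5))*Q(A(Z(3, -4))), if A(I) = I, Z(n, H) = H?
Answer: -86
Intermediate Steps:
D(o) = -5 + o
V(t, p) = 3 - 4*p
V(-7, D(-5))*Q(A(Z(3, -4))) = (3 - 4*(-5 - 5))*(-2) = (3 - 4*(-10))*(-2) = (3 + 40)*(-2) = 43*(-2) = -86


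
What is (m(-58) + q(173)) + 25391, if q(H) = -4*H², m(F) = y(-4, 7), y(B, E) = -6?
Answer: -94331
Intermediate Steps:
m(F) = -6
(m(-58) + q(173)) + 25391 = (-6 - 4*173²) + 25391 = (-6 - 4*29929) + 25391 = (-6 - 119716) + 25391 = -119722 + 25391 = -94331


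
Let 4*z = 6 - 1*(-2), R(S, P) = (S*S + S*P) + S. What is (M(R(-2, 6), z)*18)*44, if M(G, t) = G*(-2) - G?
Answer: 23760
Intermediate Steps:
R(S, P) = S + S² + P*S (R(S, P) = (S² + P*S) + S = S + S² + P*S)
z = 2 (z = (6 - 1*(-2))/4 = (6 + 2)/4 = (¼)*8 = 2)
M(G, t) = -3*G (M(G, t) = -2*G - G = -3*G)
(M(R(-2, 6), z)*18)*44 = (-(-6)*(1 + 6 - 2)*18)*44 = (-(-6)*5*18)*44 = (-3*(-10)*18)*44 = (30*18)*44 = 540*44 = 23760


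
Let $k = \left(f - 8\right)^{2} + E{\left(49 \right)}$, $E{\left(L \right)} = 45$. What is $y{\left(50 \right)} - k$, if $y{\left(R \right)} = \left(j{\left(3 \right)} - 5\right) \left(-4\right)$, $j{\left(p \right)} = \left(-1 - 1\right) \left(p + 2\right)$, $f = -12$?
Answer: $-385$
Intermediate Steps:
$j{\left(p \right)} = -4 - 2 p$ ($j{\left(p \right)} = - 2 \left(2 + p\right) = -4 - 2 p$)
$y{\left(R \right)} = 60$ ($y{\left(R \right)} = \left(\left(-4 - 6\right) - 5\right) \left(-4\right) = \left(-10 - 5\right) \left(-4\right) = \left(-15\right) \left(-4\right) = 60$)
$k = 445$ ($k = \left(-12 - 8\right)^{2} + 45 = \left(-20\right)^{2} + 45 = 400 + 45 = 445$)
$y{\left(50 \right)} - k = 60 - 445 = -385$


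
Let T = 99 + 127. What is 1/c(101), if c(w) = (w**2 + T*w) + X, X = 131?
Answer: 1/33158 ≈ 3.0159e-5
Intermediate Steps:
T = 226
c(w) = 131 + w**2 + 226*w (c(w) = (w**2 + 226*w) + 131 = 131 + w**2 + 226*w)
1/c(101) = 1/(131 + 101**2 + 226*101) = 1/(131 + 10201 + 22826) = 1/33158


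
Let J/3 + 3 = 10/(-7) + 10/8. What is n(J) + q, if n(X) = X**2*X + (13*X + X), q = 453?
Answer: -12020499/21952 ≈ -547.58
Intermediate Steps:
J = -267/28 (J = -9 + 3*(10/(-7) + 10/8) = -9 + 3*(10*(-1/7) + 10*(1/8)) = -9 + 3*(-10/7 + 5/4) = -9 + 3*(-5/28) = -9 - 15/28 = -267/28 ≈ -9.5357)
n(X) = X**3 + 14*X
n(J) + q = -267*(14 + (-267/28)**2)/28 + 453 = -267*(14 + 71289/784)/28 + 453 = -267/28*82265/784 + 453 = -21964755/21952 + 453 = -12020499/21952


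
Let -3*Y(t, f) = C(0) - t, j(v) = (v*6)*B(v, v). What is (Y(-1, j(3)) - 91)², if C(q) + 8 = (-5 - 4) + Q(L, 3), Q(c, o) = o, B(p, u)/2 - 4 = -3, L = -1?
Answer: 67600/9 ≈ 7511.1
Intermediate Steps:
B(p, u) = 2 (B(p, u) = 8 + 2*(-3) = 8 - 6 = 2)
C(q) = -14 (C(q) = -8 + ((-5 - 4) + 3) = -8 + (-9 + 3) = -8 - 6 = -14)
j(v) = 12*v (j(v) = (v*6)*2 = (6*v)*2 = 12*v)
Y(t, f) = 14/3 + t/3 (Y(t, f) = -(-14 - t)/3 = 14/3 + t/3)
(Y(-1, j(3)) - 91)² = ((14/3 + (⅓)*(-1)) - 91)² = ((14/3 - ⅓) - 91)² = (13/3 - 91)² = (-260/3)² = 67600/9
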